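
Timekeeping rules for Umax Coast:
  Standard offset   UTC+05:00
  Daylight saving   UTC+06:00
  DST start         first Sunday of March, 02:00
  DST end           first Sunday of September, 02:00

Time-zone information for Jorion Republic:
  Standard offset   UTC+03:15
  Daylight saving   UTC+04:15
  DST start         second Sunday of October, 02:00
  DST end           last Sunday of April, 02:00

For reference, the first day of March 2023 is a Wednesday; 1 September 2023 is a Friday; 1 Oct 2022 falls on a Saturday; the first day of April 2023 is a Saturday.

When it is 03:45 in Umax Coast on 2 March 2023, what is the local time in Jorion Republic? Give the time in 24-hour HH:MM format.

1 March 2023 is a Wednesday, so the first Sunday is March 5.
1 September 2023 is a Friday, so the first Sunday is September 3.
2 March 2023 is outside the daylight-saving period (5 March – 3 September), so Umax Coast is on standard time, UTC+05:00.
03:45 Umax Coast − 5h = 22:45 UTC (rolling into the previous day, 1 March 2023).
1 October 2022 is a Saturday, so the first Sunday is October 2 and the second is October 9.
1 April 2023 is a Saturday, so Sundays fall on 2, 9, 16, 23, 30; the last is April 30.
At the standard offset (UTC+03:15), 22:45 UTC + 3h15m = 02:00 Jorion Republic standard time (rolling into the next day, 2 March 2023).
The standard-time date in Jorion Republic, 2 March 2023, lies within the daylight-saving period (9 October 2022 – 30 April 2023), so Jorion Republic is on daylight time, UTC+04:15.
22:45 UTC + 4h15m = 03:00 Jorion Republic (rolling into the next day, 2 March 2023).

03:00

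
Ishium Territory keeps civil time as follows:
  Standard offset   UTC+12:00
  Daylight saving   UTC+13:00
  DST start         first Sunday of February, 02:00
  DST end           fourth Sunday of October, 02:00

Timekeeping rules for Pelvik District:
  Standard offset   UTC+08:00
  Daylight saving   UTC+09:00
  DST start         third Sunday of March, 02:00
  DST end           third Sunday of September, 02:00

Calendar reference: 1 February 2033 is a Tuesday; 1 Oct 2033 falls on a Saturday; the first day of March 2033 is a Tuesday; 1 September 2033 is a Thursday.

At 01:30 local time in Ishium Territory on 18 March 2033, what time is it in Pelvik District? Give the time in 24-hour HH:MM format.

20:30

1 February 2033 is a Tuesday, so the first Sunday is February 6.
1 October 2033 is a Saturday, so the first Sunday is October 2 and the fourth is October 23.
18 March 2033 falls between 6 February and 23 October, so daylight saving is in effect and Ishium Territory is at UTC+13:00.
01:30 Ishium Territory − 13h = 12:30 UTC (rolling into the previous day, 17 March 2033).
1 March 2033 is a Tuesday, so the first Sunday is March 6 and the third is March 20.
1 September 2033 is a Thursday, so the first Sunday is September 4 and the third is September 18.
At the standard offset (UTC+08:00), 12:30 UTC + 8h = 20:30 Pelvik District standard time.
The standard-time date in Pelvik District, 17 March 2033, does not fall between 20 March and 18 September, so daylight saving is not in effect and Pelvik District is at UTC+08:00.
12:30 UTC + 8h = 20:30 Pelvik District.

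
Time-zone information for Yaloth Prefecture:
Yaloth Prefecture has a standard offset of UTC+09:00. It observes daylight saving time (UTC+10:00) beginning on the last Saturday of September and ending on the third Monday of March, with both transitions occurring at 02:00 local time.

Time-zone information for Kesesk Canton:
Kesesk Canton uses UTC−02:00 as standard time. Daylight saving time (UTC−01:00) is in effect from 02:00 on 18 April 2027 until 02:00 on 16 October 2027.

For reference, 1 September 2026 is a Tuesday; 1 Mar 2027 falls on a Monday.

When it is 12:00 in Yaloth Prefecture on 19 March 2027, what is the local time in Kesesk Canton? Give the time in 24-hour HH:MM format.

1 September 2026 is a Tuesday, so Saturdays fall on 5, 12, 19, 26; the last is September 26.
1 March 2027 is a Monday, so the first Monday is March 1 and the third is March 15.
19 March 2027 is outside the daylight-saving period (26 September 2026 – 15 March 2027), so Yaloth Prefecture is on standard time, UTC+09:00.
12:00 Yaloth Prefecture − 9h = 03:00 UTC.
At the standard offset (UTC−02:00), 03:00 UTC − 2h = 01:00 Kesesk Canton standard time.
The standard-time date in Kesesk Canton, 19 March 2027, is outside the daylight-saving period (18 April – 16 October), so Kesesk Canton is on standard time, UTC−02:00.
03:00 UTC − 2h = 01:00 Kesesk Canton.

01:00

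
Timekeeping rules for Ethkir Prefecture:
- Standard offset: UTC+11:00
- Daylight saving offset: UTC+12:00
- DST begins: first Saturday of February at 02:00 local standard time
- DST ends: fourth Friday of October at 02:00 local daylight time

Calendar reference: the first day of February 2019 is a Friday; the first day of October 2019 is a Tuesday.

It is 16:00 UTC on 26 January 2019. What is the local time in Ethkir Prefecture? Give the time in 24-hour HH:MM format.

1 February 2019 is a Friday, so the first Saturday is February 2.
1 October 2019 is a Tuesday, so the first Friday is October 4 and the fourth is October 25.
At the standard offset (UTC+11:00), 16:00 UTC + 11h = 03:00 Ethkir Prefecture standard time (rolling into the next day, 27 January 2019).
The standard-time date in Ethkir Prefecture, 27 January 2019, does not fall between 2 February and 25 October, so daylight saving is not in effect and Ethkir Prefecture is at UTC+11:00.
16:00 UTC + 11h = 03:00 local (rolling into the next day, 27 January 2019).

03:00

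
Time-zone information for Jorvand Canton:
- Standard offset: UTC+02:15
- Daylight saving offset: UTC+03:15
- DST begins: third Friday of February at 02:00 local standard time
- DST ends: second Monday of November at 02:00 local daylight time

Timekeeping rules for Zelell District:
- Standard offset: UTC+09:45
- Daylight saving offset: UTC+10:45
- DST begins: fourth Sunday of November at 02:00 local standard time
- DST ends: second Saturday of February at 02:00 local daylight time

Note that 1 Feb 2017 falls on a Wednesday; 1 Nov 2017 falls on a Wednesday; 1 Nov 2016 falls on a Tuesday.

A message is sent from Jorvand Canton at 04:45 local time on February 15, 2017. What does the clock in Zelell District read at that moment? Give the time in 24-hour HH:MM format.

1 February 2017 is a Wednesday, so the first Friday is February 3 and the third is February 17.
1 November 2017 is a Wednesday, so the first Monday is November 6 and the second is November 13.
February 15, 2017 is outside the daylight-saving period (17 February – 13 November), so Jorvand Canton is on standard time, UTC+02:15.
04:45 Jorvand Canton − 2h15m = 02:30 UTC.
1 November 2016 is a Tuesday, so the first Sunday is November 6 and the fourth is November 27.
1 February 2017 is a Wednesday, so the first Saturday is February 4 and the second is February 11.
At the standard offset (UTC+09:45), 02:30 UTC + 9h45m = 12:15 Zelell District standard time.
The standard-time date in Zelell District, February 15, 2017, is outside the daylight-saving period (27 November 2016 – 11 February 2017), so Zelell District is on standard time, UTC+09:45.
02:30 UTC + 9h45m = 12:15 Zelell District.

12:15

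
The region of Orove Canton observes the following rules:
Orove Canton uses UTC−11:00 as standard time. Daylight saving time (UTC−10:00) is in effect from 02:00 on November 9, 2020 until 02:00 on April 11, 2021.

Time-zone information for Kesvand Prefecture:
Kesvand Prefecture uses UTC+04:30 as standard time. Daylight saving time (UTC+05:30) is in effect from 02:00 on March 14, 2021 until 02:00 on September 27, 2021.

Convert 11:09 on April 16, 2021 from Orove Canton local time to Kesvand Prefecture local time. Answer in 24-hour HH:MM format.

Daylight saving runs 9 November 2020 – 11 April 2021; April 16, 2021 is outside that window, so Orove Canton is on standard time at UTC−11:00.
11:09 Orove Canton + 11h = 22:09 UTC.
At the standard offset (UTC+04:30), 22:09 UTC + 4h30m = 02:39 Kesvand Prefecture standard time (rolling into the next day, 17 April 2021).
The standard-time date in Kesvand Prefecture, April 17, 2021, falls between 14 March and 27 September, so daylight saving is in effect and Kesvand Prefecture is at UTC+05:30.
22:09 UTC + 5h30m = 03:39 Kesvand Prefecture (rolling into the next day, 17 April 2021).

03:39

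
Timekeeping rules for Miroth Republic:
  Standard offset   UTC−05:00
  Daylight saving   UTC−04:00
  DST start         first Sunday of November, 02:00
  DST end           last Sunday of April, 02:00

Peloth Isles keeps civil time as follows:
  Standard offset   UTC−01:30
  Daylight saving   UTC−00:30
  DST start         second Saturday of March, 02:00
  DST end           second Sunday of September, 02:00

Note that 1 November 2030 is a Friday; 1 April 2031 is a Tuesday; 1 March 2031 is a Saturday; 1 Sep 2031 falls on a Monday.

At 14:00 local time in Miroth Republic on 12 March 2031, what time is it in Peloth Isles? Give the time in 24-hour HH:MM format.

17:30

1 November 2030 is a Friday, so the first Sunday is November 3.
1 April 2031 is a Tuesday, so Sundays fall on 6, 13, 20, 27; the last is April 27.
12 March 2031 falls between 3 November 2030 and 27 April 2031, so daylight saving is in effect and Miroth Republic is at UTC−04:00.
14:00 Miroth Republic + 4h = 18:00 UTC.
1 March 2031 is a Saturday, so the first Saturday is March 1 and the second is March 8.
1 September 2031 is a Monday, so the first Sunday is September 7 and the second is September 14.
At the standard offset (UTC−01:30), 18:00 UTC − 1h30m = 16:30 Peloth Isles standard time.
The standard-time date in Peloth Isles, 12 March 2031, lies within the daylight-saving period (8 March – 14 September), so Peloth Isles is on daylight time, UTC−00:30.
18:00 UTC − 0h30m = 17:30 Peloth Isles.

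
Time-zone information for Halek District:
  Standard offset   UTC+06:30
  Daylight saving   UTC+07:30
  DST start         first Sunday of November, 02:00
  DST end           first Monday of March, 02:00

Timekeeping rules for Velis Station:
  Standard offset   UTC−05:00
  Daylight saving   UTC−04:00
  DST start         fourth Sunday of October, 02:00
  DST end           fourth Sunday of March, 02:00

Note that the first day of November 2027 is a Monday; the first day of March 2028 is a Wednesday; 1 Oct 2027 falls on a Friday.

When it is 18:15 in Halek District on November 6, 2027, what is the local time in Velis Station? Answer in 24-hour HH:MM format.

07:45

1 November 2027 is a Monday, so the first Sunday is November 7.
1 March 2028 is a Wednesday, so the first Monday is March 6.
November 6, 2027 does not fall between 7 November 2027 and 6 March 2028, so daylight saving is not in effect and Halek District is at UTC+06:30.
18:15 Halek District − 6h30m = 11:45 UTC.
1 October 2027 is a Friday, so the first Sunday is October 3 and the fourth is October 24.
1 March 2028 is a Wednesday, so the first Sunday is March 5 and the fourth is March 26.
At the standard offset (UTC−05:00), 11:45 UTC − 5h = 06:45 Velis Station standard time.
Daylight saving runs 24 October 2027 – 26 March 2028; the standard-time date in Velis Station, November 6, 2027, is inside that window, so Velis Station is at UTC−04:00.
11:45 UTC − 4h = 07:45 Velis Station.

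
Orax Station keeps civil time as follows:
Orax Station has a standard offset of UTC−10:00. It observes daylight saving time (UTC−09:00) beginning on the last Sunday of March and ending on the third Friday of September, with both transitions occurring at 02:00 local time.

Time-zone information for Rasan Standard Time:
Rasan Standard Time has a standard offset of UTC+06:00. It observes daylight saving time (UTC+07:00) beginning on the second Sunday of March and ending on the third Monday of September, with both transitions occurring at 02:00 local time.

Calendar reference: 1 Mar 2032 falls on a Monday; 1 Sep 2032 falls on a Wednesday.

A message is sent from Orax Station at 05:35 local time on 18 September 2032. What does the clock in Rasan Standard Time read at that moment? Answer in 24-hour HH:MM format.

1 March 2032 is a Monday, so Sundays fall on 7, 14, 21, 28; the last is March 28.
1 September 2032 is a Wednesday, so the first Friday is September 3 and the third is September 17.
18 September 2032 is outside the daylight-saving period (28 March – 17 September), so Orax Station is on standard time, UTC−10:00.
05:35 Orax Station + 10h = 15:35 UTC.
1 March 2032 is a Monday, so the first Sunday is March 7 and the second is March 14.
1 September 2032 is a Wednesday, so the first Monday is September 6 and the third is September 20.
At the standard offset (UTC+06:00), 15:35 UTC + 6h = 21:35 Rasan Standard Time standard time.
The standard-time date in Rasan Standard Time, 18 September 2032, lies within the daylight-saving period (14 March – 20 September), so Rasan Standard Time is on daylight time, UTC+07:00.
15:35 UTC + 7h = 22:35 Rasan Standard Time.

22:35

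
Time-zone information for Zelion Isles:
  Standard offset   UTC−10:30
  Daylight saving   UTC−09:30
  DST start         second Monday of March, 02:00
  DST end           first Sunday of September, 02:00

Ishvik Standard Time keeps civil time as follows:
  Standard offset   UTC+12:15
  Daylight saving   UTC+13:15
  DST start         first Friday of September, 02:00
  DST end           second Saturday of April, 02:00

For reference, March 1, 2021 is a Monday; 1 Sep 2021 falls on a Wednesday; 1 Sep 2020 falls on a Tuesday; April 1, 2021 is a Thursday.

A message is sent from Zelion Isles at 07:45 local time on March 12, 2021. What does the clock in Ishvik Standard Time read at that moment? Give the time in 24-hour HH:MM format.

06:30

1 March 2021 is a Monday, so the first Monday is March 1 and the second is March 8.
1 September 2021 is a Wednesday, so the first Sunday is September 5.
March 12, 2021 falls between 8 March and 5 September, so daylight saving is in effect and Zelion Isles is at UTC−09:30.
07:45 Zelion Isles + 9h30m = 17:15 UTC.
1 September 2020 is a Tuesday, so the first Friday is September 4.
1 April 2021 is a Thursday, so the first Saturday is April 3 and the second is April 10.
At the standard offset (UTC+12:15), 17:15 UTC + 12h15m = 05:30 Ishvik Standard Time standard time (rolling into the next day, 13 March 2021).
The standard-time date in Ishvik Standard Time, March 13, 2021, lies within the daylight-saving period (4 September 2020 – 10 April 2021), so Ishvik Standard Time is on daylight time, UTC+13:15.
17:15 UTC + 13h15m = 06:30 Ishvik Standard Time (rolling into the next day, 13 March 2021).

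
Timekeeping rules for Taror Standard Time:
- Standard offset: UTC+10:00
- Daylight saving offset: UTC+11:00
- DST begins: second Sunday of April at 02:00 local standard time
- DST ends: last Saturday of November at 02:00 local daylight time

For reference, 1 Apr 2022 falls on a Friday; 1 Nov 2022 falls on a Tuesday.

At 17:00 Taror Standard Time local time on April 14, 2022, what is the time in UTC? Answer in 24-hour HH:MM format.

1 April 2022 is a Friday, so the first Sunday is April 3 and the second is April 10.
1 November 2022 is a Tuesday, so Saturdays fall on 5, 12, 19, 26; the last is November 26.
Daylight saving runs 10 April – 26 November; April 14, 2022 is inside that window, so Taror Standard Time is at UTC+11:00.
17:00 local − 11h = 06:00 UTC.

06:00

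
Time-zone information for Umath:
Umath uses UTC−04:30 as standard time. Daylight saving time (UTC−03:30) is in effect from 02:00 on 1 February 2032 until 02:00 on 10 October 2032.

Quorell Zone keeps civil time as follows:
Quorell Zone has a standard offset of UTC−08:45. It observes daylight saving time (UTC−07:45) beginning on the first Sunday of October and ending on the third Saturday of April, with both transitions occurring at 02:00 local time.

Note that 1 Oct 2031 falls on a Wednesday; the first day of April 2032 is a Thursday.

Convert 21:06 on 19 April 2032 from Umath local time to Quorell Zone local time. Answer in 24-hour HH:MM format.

Daylight saving runs 1 February – 10 October; 19 April 2032 is inside that window, so Umath is at UTC−03:30.
21:06 Umath + 3h30m = 00:36 UTC (rolling into the next day, 20 April 2032).
1 October 2031 is a Wednesday, so the first Sunday is October 5.
1 April 2032 is a Thursday, so the first Saturday is April 3 and the third is April 17.
At the standard offset (UTC−08:45), 00:36 UTC − 8h45m = 15:51 Quorell Zone standard time (rolling into the previous day, 19 April 2032).
The standard-time date in Quorell Zone, 19 April 2032, does not fall between 5 October 2031 and 17 April 2032, so daylight saving is not in effect and Quorell Zone is at UTC−08:45.
00:36 UTC − 8h45m = 15:51 Quorell Zone (rolling into the previous day, 19 April 2032).

15:51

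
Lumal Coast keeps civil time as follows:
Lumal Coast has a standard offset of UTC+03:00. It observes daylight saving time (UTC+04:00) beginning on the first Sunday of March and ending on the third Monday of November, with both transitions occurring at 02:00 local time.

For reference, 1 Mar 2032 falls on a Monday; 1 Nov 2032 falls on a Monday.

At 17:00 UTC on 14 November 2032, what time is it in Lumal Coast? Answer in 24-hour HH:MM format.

21:00

1 March 2032 is a Monday, so the first Sunday is March 7.
1 November 2032 is a Monday, so the first Monday is November 1 and the third is November 15.
At the standard offset (UTC+03:00), 17:00 UTC + 3h = 20:00 Lumal Coast standard time.
The standard-time date in Lumal Coast, 14 November 2032, lies within the daylight-saving period (7 March – 15 November), so Lumal Coast is on daylight time, UTC+04:00.
17:00 UTC + 4h = 21:00 local.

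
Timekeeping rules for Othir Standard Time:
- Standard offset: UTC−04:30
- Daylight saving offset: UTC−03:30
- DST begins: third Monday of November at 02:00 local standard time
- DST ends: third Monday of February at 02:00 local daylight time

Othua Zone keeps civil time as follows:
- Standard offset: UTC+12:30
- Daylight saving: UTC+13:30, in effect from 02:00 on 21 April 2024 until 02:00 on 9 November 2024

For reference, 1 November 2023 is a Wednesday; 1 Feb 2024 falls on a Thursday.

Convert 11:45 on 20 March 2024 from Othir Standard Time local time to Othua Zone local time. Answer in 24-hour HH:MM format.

1 November 2023 is a Wednesday, so the first Monday is November 6 and the third is November 20.
1 February 2024 is a Thursday, so the first Monday is February 5 and the third is February 19.
20 March 2024 does not fall between 20 November 2023 and 19 February 2024, so daylight saving is not in effect and Othir Standard Time is at UTC−04:30.
11:45 Othir Standard Time + 4h30m = 16:15 UTC.
At the standard offset (UTC+12:30), 16:15 UTC + 12h30m = 04:45 Othua Zone standard time (rolling into the next day, 21 March 2024).
Daylight saving runs 21 April – 9 November; the standard-time date in Othua Zone, 21 March 2024, is outside that window, so Othua Zone is on standard time at UTC+12:30.
16:15 UTC + 12h30m = 04:45 Othua Zone (rolling into the next day, 21 March 2024).

04:45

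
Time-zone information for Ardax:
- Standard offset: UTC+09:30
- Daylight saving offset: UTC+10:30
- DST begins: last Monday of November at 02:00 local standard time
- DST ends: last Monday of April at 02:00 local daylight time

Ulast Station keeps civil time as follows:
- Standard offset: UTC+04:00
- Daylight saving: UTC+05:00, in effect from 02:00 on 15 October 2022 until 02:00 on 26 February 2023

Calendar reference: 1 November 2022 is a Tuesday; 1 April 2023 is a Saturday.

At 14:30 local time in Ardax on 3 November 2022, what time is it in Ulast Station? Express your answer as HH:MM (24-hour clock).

1 November 2022 is a Tuesday, so Mondays fall on 7, 14, 21, 28; the last is November 28.
1 April 2023 is a Saturday, so Mondays fall on 3, 10, 17, 24; the last is April 24.
3 November 2022 does not fall between 28 November 2022 and 24 April 2023, so daylight saving is not in effect and Ardax is at UTC+09:30.
14:30 Ardax − 9h30m = 05:00 UTC.
At the standard offset (UTC+04:00), 05:00 UTC + 4h = 09:00 Ulast Station standard time.
The standard-time date in Ulast Station, 3 November 2022, falls between 15 October 2022 and 26 February 2023, so daylight saving is in effect and Ulast Station is at UTC+05:00.
05:00 UTC + 5h = 10:00 Ulast Station.

10:00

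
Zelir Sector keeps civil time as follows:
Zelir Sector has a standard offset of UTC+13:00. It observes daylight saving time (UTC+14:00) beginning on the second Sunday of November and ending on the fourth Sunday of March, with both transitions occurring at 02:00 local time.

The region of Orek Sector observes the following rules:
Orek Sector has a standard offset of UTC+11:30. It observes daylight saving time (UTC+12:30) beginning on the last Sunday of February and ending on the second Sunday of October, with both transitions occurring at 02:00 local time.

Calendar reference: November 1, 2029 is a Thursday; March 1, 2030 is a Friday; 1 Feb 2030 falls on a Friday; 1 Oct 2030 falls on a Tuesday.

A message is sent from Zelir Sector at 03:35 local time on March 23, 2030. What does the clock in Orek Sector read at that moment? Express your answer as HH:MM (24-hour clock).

02:05

1 November 2029 is a Thursday, so the first Sunday is November 4 and the second is November 11.
1 March 2030 is a Friday, so the first Sunday is March 3 and the fourth is March 24.
Daylight saving runs 11 November 2029 – 24 March 2030; March 23, 2030 is inside that window, so Zelir Sector is at UTC+14:00.
03:35 Zelir Sector − 14h = 13:35 UTC (rolling into the previous day, 22 March 2030).
1 February 2030 is a Friday, so Sundays fall on 3, 10, 17, 24; the last is February 24.
1 October 2030 is a Tuesday, so the first Sunday is October 6 and the second is October 13.
At the standard offset (UTC+11:30), 13:35 UTC + 11h30m = 01:05 Orek Sector standard time (rolling into the next day, 23 March 2030).
Daylight saving runs 24 February – 13 October; the standard-time date in Orek Sector, March 23, 2030, is inside that window, so Orek Sector is at UTC+12:30.
13:35 UTC + 12h30m = 02:05 Orek Sector (rolling into the next day, 23 March 2030).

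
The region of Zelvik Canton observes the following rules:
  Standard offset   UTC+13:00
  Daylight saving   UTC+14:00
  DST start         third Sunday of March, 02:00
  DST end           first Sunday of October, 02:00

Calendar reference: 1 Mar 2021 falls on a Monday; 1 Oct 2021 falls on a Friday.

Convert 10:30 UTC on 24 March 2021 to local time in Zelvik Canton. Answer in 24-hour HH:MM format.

00:30

1 March 2021 is a Monday, so the first Sunday is March 7 and the third is March 21.
1 October 2021 is a Friday, so the first Sunday is October 3.
At the standard offset (UTC+13:00), 10:30 UTC + 13h = 23:30 Zelvik Canton standard time.
The standard-time date in Zelvik Canton, 24 March 2021, falls between 21 March and 3 October, so daylight saving is in effect and Zelvik Canton is at UTC+14:00.
10:30 UTC + 14h = 00:30 local (rolling into the next day, 25 March 2021).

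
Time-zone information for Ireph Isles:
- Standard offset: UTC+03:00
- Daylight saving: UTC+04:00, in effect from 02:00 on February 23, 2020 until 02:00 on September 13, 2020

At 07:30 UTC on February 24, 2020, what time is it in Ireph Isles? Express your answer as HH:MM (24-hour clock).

At the standard offset (UTC+03:00), 07:30 UTC + 3h = 10:30 Ireph Isles standard time.
The standard-time date in Ireph Isles, February 24, 2020, falls between 23 February and 13 September, so daylight saving is in effect and Ireph Isles is at UTC+04:00.
07:30 UTC + 4h = 11:30 local.

11:30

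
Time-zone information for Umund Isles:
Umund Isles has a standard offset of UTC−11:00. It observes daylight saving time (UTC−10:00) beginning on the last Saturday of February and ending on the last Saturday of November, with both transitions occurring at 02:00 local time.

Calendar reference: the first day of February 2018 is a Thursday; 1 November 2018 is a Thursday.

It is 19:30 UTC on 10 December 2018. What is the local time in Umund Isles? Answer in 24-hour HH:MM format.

1 February 2018 is a Thursday, so Saturdays fall on 3, 10, 17, 24; the last is February 24.
1 November 2018 is a Thursday, so Saturdays fall on 3, 10, 17, 24; the last is November 24.
At the standard offset (UTC−11:00), 19:30 UTC − 11h = 08:30 Umund Isles standard time.
The standard-time date in Umund Isles, 10 December 2018, is outside the daylight-saving period (24 February – 24 November), so Umund Isles is on standard time, UTC−11:00.
19:30 UTC − 11h = 08:30 local.

08:30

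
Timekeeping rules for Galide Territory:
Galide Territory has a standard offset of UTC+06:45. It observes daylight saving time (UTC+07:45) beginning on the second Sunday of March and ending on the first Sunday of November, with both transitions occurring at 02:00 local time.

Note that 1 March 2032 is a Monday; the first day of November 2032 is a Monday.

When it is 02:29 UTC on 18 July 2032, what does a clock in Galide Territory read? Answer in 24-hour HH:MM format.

1 March 2032 is a Monday, so the first Sunday is March 7 and the second is March 14.
1 November 2032 is a Monday, so the first Sunday is November 7.
At the standard offset (UTC+06:45), 02:29 UTC + 6h45m = 09:14 Galide Territory standard time.
Daylight saving runs 14 March – 7 November; the standard-time date in Galide Territory, 18 July 2032, is inside that window, so Galide Territory is at UTC+07:45.
02:29 UTC + 7h45m = 10:14 local.

10:14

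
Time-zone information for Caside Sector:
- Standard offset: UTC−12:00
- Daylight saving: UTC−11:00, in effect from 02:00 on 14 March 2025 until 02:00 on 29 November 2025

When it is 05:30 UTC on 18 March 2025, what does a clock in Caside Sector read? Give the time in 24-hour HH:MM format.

At the standard offset (UTC−12:00), 05:30 UTC − 12h = 17:30 Caside Sector standard time (rolling into the previous day, 17 March 2025).
Daylight saving runs 14 March – 29 November; the standard-time date in Caside Sector, 17 March 2025, is inside that window, so Caside Sector is at UTC−11:00.
05:30 UTC − 11h = 18:30 local (rolling into the previous day, 17 March 2025).

18:30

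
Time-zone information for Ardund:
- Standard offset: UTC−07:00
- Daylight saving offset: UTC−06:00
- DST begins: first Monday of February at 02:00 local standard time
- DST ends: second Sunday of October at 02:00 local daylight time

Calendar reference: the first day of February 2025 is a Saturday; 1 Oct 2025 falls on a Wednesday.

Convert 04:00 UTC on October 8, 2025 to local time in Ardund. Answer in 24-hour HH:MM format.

22:00

1 February 2025 is a Saturday, so the first Monday is February 3.
1 October 2025 is a Wednesday, so the first Sunday is October 5 and the second is October 12.
At the standard offset (UTC−07:00), 04:00 UTC − 7h = 21:00 Ardund standard time (rolling into the previous day, 7 October 2025).
The standard-time date in Ardund, October 7, 2025, falls between 3 February and 12 October, so daylight saving is in effect and Ardund is at UTC−06:00.
04:00 UTC − 6h = 22:00 local (rolling into the previous day, 7 October 2025).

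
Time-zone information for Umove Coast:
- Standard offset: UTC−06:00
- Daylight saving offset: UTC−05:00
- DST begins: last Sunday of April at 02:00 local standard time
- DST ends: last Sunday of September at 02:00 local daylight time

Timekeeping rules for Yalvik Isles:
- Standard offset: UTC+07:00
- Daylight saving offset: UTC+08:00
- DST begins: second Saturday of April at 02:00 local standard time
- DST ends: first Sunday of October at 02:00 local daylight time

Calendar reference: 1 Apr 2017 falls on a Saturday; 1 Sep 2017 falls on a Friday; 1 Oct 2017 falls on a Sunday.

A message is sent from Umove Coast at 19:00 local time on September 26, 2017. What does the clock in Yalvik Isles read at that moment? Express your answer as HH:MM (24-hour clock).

09:00

1 April 2017 is a Saturday, so Sundays fall on 2, 9, 16, 23, 30; the last is April 30.
1 September 2017 is a Friday, so Sundays fall on 3, 10, 17, 24; the last is September 24.
September 26, 2017 does not fall between 30 April and 24 September, so daylight saving is not in effect and Umove Coast is at UTC−06:00.
19:00 Umove Coast + 6h = 01:00 UTC (rolling into the next day, 27 September 2017).
1 April 2017 is a Saturday, so the first Saturday is April 1 and the second is April 8.
1 October 2017 is a Sunday, so the first Sunday is October 1.
At the standard offset (UTC+07:00), 01:00 UTC + 7h = 08:00 Yalvik Isles standard time.
The standard-time date in Yalvik Isles, September 27, 2017, falls between 8 April and 1 October, so daylight saving is in effect and Yalvik Isles is at UTC+08:00.
01:00 UTC + 8h = 09:00 Yalvik Isles.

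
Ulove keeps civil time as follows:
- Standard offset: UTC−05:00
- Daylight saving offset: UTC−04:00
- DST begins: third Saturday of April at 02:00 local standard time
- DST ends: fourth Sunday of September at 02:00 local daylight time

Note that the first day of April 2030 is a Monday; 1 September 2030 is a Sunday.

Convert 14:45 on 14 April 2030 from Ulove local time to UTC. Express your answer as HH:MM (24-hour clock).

19:45

1 April 2030 is a Monday, so the first Saturday is April 6 and the third is April 20.
1 September 2030 is a Sunday, so the first Sunday is September 1 and the fourth is September 22.
Daylight saving runs 20 April – 22 September; 14 April 2030 is outside that window, so Ulove is on standard time at UTC−05:00.
14:45 local + 5h = 19:45 UTC.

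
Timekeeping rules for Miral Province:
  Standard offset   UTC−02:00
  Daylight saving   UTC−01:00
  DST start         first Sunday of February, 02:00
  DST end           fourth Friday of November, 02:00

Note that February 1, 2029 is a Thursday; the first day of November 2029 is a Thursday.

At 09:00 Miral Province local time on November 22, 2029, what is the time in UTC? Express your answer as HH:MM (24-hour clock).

10:00

1 February 2029 is a Thursday, so the first Sunday is February 4.
1 November 2029 is a Thursday, so the first Friday is November 2 and the fourth is November 23.
November 22, 2029 lies within the daylight-saving period (4 February – 23 November), so Miral Province is on daylight time, UTC−01:00.
09:00 local + 1h = 10:00 UTC.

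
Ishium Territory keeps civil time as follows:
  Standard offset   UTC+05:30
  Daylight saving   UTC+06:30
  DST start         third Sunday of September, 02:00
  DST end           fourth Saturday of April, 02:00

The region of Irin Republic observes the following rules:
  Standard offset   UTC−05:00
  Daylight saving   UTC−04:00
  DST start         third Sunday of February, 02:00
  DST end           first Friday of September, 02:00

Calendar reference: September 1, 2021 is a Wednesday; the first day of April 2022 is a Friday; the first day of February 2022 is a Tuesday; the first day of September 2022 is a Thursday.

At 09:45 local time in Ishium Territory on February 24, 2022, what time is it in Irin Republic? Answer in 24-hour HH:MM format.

23:15

1 September 2021 is a Wednesday, so the first Sunday is September 5 and the third is September 19.
1 April 2022 is a Friday, so the first Saturday is April 2 and the fourth is April 23.
February 24, 2022 falls between 19 September 2021 and 23 April 2022, so daylight saving is in effect and Ishium Territory is at UTC+06:30.
09:45 Ishium Territory − 6h30m = 03:15 UTC.
1 February 2022 is a Tuesday, so the first Sunday is February 6 and the third is February 20.
1 September 2022 is a Thursday, so the first Friday is September 2.
At the standard offset (UTC−05:00), 03:15 UTC − 5h = 22:15 Irin Republic standard time (rolling into the previous day, 23 February 2022).
The standard-time date in Irin Republic, February 23, 2022, lies within the daylight-saving period (20 February – 2 September), so Irin Republic is on daylight time, UTC−04:00.
03:15 UTC − 4h = 23:15 Irin Republic (rolling into the previous day, 23 February 2022).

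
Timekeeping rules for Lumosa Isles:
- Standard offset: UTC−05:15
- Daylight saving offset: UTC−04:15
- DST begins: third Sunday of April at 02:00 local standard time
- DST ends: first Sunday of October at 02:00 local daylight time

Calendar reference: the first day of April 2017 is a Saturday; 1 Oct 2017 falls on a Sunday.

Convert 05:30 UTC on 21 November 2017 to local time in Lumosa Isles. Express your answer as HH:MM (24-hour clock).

00:15

1 April 2017 is a Saturday, so the first Sunday is April 2 and the third is April 16.
1 October 2017 is a Sunday, so the first Sunday is October 1.
At the standard offset (UTC−05:15), 05:30 UTC − 5h15m = 00:15 Lumosa Isles standard time.
The standard-time date in Lumosa Isles, 21 November 2017, does not fall between 16 April and 1 October, so daylight saving is not in effect and Lumosa Isles is at UTC−05:15.
05:30 UTC − 5h15m = 00:15 local.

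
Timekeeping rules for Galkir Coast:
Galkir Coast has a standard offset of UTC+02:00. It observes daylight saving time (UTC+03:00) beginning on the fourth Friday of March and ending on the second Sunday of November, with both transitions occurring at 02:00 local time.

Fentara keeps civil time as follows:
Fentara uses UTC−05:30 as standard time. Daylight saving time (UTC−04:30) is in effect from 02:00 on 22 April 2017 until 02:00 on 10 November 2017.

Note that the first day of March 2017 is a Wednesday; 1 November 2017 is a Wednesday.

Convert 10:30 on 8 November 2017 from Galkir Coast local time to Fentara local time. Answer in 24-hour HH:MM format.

03:00

1 March 2017 is a Wednesday, so the first Friday is March 3 and the fourth is March 24.
1 November 2017 is a Wednesday, so the first Sunday is November 5 and the second is November 12.
Daylight saving runs 24 March – 12 November; 8 November 2017 is inside that window, so Galkir Coast is at UTC+03:00.
10:30 Galkir Coast − 3h = 07:30 UTC.
At the standard offset (UTC−05:30), 07:30 UTC − 5h30m = 02:00 Fentara standard time.
The standard-time date in Fentara, 8 November 2017, lies within the daylight-saving period (22 April – 10 November), so Fentara is on daylight time, UTC−04:30.
07:30 UTC − 4h30m = 03:00 Fentara.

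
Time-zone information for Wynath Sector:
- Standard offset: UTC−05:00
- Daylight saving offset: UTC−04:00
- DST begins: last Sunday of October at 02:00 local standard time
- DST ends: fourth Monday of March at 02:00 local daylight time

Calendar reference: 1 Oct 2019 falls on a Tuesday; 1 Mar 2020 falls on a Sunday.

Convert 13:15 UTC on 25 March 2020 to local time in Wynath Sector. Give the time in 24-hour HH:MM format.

1 October 2019 is a Tuesday, so Sundays fall on 6, 13, 20, 27; the last is October 27.
1 March 2020 is a Sunday, so the first Monday is March 2 and the fourth is March 23.
At the standard offset (UTC−05:00), 13:15 UTC − 5h = 08:15 Wynath Sector standard time.
Daylight saving runs 27 October 2019 – 23 March 2020; the standard-time date in Wynath Sector, 25 March 2020, is outside that window, so Wynath Sector is on standard time at UTC−05:00.
13:15 UTC − 5h = 08:15 local.

08:15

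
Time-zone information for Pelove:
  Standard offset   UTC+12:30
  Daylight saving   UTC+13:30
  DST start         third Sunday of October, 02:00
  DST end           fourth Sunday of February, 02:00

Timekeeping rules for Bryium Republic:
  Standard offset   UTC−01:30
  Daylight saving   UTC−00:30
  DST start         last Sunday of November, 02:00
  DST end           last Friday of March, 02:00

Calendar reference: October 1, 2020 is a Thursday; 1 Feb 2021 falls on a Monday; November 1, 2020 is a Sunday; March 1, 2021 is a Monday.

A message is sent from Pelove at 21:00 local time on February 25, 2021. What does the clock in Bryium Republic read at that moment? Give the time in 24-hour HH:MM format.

07:00

1 October 2020 is a Thursday, so the first Sunday is October 4 and the third is October 18.
1 February 2021 is a Monday, so the first Sunday is February 7 and the fourth is February 28.
February 25, 2021 falls between 18 October 2020 and 28 February 2021, so daylight saving is in effect and Pelove is at UTC+13:30.
21:00 Pelove − 13h30m = 07:30 UTC.
1 November 2020 is a Sunday, so Sundays fall on 1, 8, 15, 22, 29; the last is November 29.
1 March 2021 is a Monday, so Fridays fall on 5, 12, 19, 26; the last is March 26.
At the standard offset (UTC−01:30), 07:30 UTC − 1h30m = 06:00 Bryium Republic standard time.
The standard-time date in Bryium Republic, February 25, 2021, falls between 29 November 2020 and 26 March 2021, so daylight saving is in effect and Bryium Republic is at UTC−00:30.
07:30 UTC − 0h30m = 07:00 Bryium Republic.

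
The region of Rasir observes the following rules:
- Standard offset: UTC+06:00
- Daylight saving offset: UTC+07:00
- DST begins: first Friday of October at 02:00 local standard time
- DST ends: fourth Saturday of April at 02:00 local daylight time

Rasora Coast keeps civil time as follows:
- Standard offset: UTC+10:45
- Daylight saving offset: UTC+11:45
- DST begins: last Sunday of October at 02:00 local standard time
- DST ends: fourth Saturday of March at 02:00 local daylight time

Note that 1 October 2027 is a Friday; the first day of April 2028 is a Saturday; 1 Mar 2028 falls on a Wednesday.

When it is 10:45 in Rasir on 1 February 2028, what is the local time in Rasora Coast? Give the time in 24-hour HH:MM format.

1 October 2027 is a Friday, so the first Friday is October 1.
1 April 2028 is a Saturday, so the first Saturday is April 1 and the fourth is April 22.
1 February 2028 lies within the daylight-saving period (1 October 2027 – 22 April 2028), so Rasir is on daylight time, UTC+07:00.
10:45 Rasir − 7h = 03:45 UTC.
1 October 2027 is a Friday, so Sundays fall on 3, 10, 17, 24, 31; the last is October 31.
1 March 2028 is a Wednesday, so the first Saturday is March 4 and the fourth is March 25.
At the standard offset (UTC+10:45), 03:45 UTC + 10h45m = 14:30 Rasora Coast standard time.
The standard-time date in Rasora Coast, 1 February 2028, falls between 31 October 2027 and 25 March 2028, so daylight saving is in effect and Rasora Coast is at UTC+11:45.
03:45 UTC + 11h45m = 15:30 Rasora Coast.

15:30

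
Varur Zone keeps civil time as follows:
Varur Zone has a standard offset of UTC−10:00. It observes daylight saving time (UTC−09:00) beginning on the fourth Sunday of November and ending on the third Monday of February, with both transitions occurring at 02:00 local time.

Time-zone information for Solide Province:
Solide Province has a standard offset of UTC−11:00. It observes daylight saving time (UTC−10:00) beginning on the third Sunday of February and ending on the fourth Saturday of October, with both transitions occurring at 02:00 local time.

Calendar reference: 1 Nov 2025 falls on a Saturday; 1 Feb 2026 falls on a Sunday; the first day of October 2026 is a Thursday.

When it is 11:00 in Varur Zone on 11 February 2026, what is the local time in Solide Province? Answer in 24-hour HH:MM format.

09:00

1 November 2025 is a Saturday, so the first Sunday is November 2 and the fourth is November 23.
1 February 2026 is a Sunday, so the first Monday is February 2 and the third is February 16.
Daylight saving runs 23 November 2025 – 16 February 2026; 11 February 2026 is inside that window, so Varur Zone is at UTC−09:00.
11:00 Varur Zone + 9h = 20:00 UTC.
1 February 2026 is a Sunday, so the first Sunday is February 1 and the third is February 15.
1 October 2026 is a Thursday, so the first Saturday is October 3 and the fourth is October 24.
At the standard offset (UTC−11:00), 20:00 UTC − 11h = 09:00 Solide Province standard time.
The standard-time date in Solide Province, 11 February 2026, does not fall between 15 February and 24 October, so daylight saving is not in effect and Solide Province is at UTC−11:00.
20:00 UTC − 11h = 09:00 Solide Province.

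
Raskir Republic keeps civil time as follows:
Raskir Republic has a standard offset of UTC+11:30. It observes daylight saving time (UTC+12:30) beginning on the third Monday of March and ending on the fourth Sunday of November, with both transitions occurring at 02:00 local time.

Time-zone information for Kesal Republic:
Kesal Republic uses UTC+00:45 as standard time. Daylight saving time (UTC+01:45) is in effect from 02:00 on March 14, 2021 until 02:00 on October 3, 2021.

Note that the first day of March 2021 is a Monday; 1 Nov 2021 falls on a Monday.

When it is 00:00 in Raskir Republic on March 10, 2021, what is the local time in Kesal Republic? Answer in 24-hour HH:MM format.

1 March 2021 is a Monday, so the first Monday is March 1 and the third is March 15.
1 November 2021 is a Monday, so the first Sunday is November 7 and the fourth is November 28.
March 10, 2021 is outside the daylight-saving period (15 March – 28 November), so Raskir Republic is on standard time, UTC+11:30.
00:00 Raskir Republic − 11h30m = 12:30 UTC (rolling into the previous day, 9 March 2021).
At the standard offset (UTC+00:45), 12:30 UTC + 0h45m = 13:15 Kesal Republic standard time.
Daylight saving runs 14 March – 3 October; the standard-time date in Kesal Republic, March 9, 2021, is outside that window, so Kesal Republic is on standard time at UTC+00:45.
12:30 UTC + 0h45m = 13:15 Kesal Republic.

13:15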